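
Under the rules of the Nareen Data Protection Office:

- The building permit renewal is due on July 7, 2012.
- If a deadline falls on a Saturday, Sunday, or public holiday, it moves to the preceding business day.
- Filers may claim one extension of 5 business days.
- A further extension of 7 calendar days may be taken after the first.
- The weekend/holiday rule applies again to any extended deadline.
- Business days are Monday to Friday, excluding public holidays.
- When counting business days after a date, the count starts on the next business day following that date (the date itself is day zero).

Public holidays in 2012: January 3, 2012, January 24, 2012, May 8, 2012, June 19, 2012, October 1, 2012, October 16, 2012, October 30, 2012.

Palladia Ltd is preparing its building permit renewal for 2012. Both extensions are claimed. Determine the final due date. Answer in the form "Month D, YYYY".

July 20, 2012

The stated deadline is July 7, 2012.
July 7, 2012 is a Saturday; the preceding business day is July 6, 2012 (Friday).
Applying the 5-business-day extension: 5 business days after July 6, 2012 is July 13, 2012.
July 13, 2012 (Friday) is already a business day.
With the 7-day extension, July 13, 2012 becomes July 20, 2012.
Since July 20, 2012 is a Friday and not a holiday, the date is unchanged.
Final deadline: July 20, 2012.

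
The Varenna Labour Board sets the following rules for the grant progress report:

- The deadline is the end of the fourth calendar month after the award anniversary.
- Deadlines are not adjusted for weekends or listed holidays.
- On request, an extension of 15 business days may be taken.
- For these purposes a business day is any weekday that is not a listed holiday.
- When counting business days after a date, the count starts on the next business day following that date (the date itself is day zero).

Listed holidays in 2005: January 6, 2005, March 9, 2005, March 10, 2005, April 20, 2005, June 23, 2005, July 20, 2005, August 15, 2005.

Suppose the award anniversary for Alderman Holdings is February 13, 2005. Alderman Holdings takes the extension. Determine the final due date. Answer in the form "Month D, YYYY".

July 22, 2005

The fourth month after February 13, 2005 is June 2005, whose last day is June 30, 2005.
June 30, 2005 is a Thursday; no weekend or holiday adjustment applies.
The 15-business-day extension runs from June 30, 2005 to July 22, 2005.
No adjustment is made for weekends or holidays, so July 22, 2005 stands.
Final deadline: July 22, 2005.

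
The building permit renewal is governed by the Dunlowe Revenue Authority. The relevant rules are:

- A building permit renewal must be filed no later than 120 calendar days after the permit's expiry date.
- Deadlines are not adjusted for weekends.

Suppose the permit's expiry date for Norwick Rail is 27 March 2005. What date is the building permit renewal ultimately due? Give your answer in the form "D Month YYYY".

25 July 2005

Trigger date 27 March 2005 + 120 calendar days = 25 July 2005.
25 July 2005 is a Monday; no weekend or holiday adjustment applies.
The final due date is 25 July 2005.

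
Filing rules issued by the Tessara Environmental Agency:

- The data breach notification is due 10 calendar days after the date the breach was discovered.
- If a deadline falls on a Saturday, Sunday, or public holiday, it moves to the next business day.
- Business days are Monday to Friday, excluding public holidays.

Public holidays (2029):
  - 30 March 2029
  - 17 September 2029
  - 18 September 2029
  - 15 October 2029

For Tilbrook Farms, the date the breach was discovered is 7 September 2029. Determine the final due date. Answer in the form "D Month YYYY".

Trigger date 7 September 2029 + 10 calendar days = 17 September 2029.
Because 17 September 2029 is a listed holiday, the deadline becomes 19 September 2029 (Wednesday).
Deadline: 19 September 2029.

19 September 2029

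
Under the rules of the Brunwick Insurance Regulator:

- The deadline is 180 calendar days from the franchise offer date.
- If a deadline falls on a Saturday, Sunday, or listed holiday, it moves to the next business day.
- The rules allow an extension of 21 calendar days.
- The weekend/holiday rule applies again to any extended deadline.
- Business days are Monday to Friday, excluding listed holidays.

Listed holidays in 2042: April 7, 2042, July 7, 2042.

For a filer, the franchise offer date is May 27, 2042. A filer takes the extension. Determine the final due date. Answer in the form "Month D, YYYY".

December 15, 2042

Adding 180 calendar days to May 27, 2042 gives November 23, 2042.
Because November 23, 2042 is a Sunday, the deadline becomes November 24, 2042 (Monday).
The 21-calendar-day extension moves the deadline from November 24, 2042 to December 15, 2042.
December 15, 2042 is a Monday and not a listed holiday, so it stands.
So the filing is due December 15, 2042.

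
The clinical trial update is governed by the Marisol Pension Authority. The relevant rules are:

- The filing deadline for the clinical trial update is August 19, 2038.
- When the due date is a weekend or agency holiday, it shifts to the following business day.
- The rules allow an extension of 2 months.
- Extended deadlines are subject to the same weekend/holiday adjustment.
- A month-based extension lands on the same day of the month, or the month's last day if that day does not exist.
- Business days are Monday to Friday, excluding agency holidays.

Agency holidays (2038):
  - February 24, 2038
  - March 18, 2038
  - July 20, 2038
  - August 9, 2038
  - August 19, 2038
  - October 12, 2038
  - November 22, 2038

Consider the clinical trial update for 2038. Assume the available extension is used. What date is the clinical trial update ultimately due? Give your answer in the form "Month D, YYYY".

October 20, 2038

The statutory due date is August 19, 2038.
August 19, 2038 is a listed holiday; the next business day is August 20, 2038 (Friday).
Add 2 months to August 20, 2038: October 20, 2038.
Since October 20, 2038 is a Wednesday and not a holiday, the date is unchanged.
Deadline: October 20, 2038.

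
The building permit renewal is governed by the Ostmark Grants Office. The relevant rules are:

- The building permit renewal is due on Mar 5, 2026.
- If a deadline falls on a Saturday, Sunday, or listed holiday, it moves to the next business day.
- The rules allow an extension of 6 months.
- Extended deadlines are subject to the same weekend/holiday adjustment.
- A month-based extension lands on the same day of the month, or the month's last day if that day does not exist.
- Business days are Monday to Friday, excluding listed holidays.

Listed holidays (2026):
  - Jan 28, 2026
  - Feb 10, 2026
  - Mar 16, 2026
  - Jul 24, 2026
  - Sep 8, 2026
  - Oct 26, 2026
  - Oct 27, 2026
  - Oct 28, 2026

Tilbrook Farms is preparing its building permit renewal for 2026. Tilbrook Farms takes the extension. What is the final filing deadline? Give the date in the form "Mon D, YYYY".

The stated deadline is Mar 5, 2026.
Mar 5, 2026 (Thursday) is already a business day.
Applying the 6 months extension: 6 months after Mar 5, 2026 is Sep 5, 2026.
Sep 5, 2026 is a Saturday; the next business day is Sep 7, 2026 (Monday).
So the filing is due Sep 7, 2026.

Sep 7, 2026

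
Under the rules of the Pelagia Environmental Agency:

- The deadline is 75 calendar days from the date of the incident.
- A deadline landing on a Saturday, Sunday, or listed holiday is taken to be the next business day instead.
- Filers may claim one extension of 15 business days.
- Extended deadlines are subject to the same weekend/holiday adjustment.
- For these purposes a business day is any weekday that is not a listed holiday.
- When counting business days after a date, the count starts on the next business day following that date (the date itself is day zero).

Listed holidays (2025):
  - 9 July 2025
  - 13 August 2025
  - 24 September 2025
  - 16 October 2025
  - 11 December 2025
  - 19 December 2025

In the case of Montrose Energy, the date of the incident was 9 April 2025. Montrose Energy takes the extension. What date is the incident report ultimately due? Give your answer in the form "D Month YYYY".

From 9 April 2025, 75 calendar days later is 23 June 2025.
Since 23 June 2025 is a Monday and not a holiday, the date is unchanged.
Counting 15 further business days from 23 June 2025 reaches 15 July 2025.
15 July 2025 (Tuesday) is already a business day.
Deadline: 15 July 2025.

15 July 2025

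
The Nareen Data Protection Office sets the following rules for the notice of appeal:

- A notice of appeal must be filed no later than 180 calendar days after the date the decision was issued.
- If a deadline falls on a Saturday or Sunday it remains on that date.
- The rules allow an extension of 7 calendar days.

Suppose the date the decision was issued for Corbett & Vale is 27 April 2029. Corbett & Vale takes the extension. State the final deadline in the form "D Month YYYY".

31 October 2029

Trigger date 27 April 2029 + 180 calendar days = 24 October 2029.
24 October 2029 falls on a Wednesday. The rules make no weekend/holiday allowance, so it remains 24 October 2029.
Applying the 7-calendar-day extension: 24 October 2029 + 7 days = 31 October 2029.
31 October 2029 is a Wednesday; no weekend or holiday adjustment applies.
So the filing is due 31 October 2029.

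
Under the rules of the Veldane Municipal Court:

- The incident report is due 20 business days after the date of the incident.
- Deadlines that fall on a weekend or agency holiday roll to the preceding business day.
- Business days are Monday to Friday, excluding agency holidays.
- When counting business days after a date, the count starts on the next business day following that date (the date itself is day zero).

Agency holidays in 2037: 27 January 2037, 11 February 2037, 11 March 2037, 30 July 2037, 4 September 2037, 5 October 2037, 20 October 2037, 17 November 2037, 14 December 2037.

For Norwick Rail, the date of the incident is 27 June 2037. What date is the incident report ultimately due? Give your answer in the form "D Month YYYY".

24 July 2037

20 business days after 27 June 2037, excluding weekends and holidays, is 24 July 2037.
Since 24 July 2037 is a Friday and not a holiday, the date is unchanged.
Deadline: 24 July 2037.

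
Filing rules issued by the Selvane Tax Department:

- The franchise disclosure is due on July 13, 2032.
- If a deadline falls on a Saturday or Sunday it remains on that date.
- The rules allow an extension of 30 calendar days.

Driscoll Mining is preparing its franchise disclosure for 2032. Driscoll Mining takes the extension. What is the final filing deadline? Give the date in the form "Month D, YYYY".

The stated deadline is July 13, 2032.
No adjustment is made for weekends or holidays, so July 13, 2032 stands.
Applying the 30-calendar-day extension: July 13, 2032 + 30 days = August 12, 2032.
No adjustment is made for weekends or holidays, so August 12, 2032 stands.
So the filing is due August 12, 2032.

August 12, 2032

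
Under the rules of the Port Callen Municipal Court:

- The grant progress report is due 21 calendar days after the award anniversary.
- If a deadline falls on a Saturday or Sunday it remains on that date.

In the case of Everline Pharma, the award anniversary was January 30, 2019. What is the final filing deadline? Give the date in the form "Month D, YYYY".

21 calendar days after January 30, 2019 is February 20, 2019.
February 20, 2019 is a Wednesday; no weekend or holiday adjustment applies.
Deadline: February 20, 2019.

February 20, 2019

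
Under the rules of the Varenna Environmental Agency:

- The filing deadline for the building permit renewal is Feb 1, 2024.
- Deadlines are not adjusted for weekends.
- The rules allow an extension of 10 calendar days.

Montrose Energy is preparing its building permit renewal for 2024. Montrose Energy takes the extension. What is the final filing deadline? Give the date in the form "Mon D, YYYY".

The stated deadline is Feb 1, 2024.
No adjustment is made for weekends or holidays, so Feb 1, 2024 stands.
Add the 10 calendar-day extension to Feb 1, 2024: Feb 11, 2024.
Feb 11, 2024 falls on a Sunday. The rules make no weekend/holiday allowance, so it remains Feb 11, 2024.
The final due date is Feb 11, 2024.

Feb 11, 2024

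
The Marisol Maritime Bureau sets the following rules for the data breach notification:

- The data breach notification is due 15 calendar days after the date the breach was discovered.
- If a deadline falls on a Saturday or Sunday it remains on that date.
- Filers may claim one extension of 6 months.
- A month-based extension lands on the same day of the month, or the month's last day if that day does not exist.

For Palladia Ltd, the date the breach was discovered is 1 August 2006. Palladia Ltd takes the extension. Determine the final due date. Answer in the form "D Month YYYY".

15 calendar days after 1 August 2006 is 16 August 2006.
16 August 2006 falls on a Wednesday. The rules make no weekend/holiday allowance, so it remains 16 August 2006.
Applying the 6 months extension: 6 months after 16 August 2006 is 16 February 2007.
16 February 2007 falls on a Friday. The rules make no weekend/holiday allowance, so it remains 16 February 2007.
Deadline: 16 February 2007.

16 February 2007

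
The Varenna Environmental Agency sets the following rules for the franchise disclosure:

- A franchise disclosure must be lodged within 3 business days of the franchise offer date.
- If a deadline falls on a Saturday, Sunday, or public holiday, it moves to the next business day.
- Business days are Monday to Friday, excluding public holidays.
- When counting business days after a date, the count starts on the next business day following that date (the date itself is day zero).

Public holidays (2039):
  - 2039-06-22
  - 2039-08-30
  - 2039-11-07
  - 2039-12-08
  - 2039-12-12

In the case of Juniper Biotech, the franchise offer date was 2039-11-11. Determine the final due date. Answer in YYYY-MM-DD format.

3 business days after 2039-11-11, excluding weekends and holidays, is 2039-11-16.
2039-11-16 falls on a Wednesday, which is a business day, so no adjustment is needed.
Deadline: 2039-11-16.

2039-11-16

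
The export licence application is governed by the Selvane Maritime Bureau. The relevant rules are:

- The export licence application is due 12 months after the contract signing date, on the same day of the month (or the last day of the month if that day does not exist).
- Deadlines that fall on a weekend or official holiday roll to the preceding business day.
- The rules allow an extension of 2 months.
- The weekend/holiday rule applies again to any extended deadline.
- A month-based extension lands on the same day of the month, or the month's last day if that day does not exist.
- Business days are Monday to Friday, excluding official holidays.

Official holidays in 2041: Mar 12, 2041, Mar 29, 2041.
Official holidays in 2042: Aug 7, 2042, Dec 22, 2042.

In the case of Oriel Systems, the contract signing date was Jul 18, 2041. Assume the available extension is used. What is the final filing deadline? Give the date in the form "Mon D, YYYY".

Moving 12 months forward from Jul 18, 2041 on the corresponding day gives Jul 18, 2042.
Since Jul 18, 2042 is a Friday and not a holiday, the date is unchanged.
Add 2 months to Jul 18, 2042: Sep 18, 2042.
Sep 18, 2042 falls on a Thursday, which is a business day, so no adjustment is needed.
Final deadline: Sep 18, 2042.

Sep 18, 2042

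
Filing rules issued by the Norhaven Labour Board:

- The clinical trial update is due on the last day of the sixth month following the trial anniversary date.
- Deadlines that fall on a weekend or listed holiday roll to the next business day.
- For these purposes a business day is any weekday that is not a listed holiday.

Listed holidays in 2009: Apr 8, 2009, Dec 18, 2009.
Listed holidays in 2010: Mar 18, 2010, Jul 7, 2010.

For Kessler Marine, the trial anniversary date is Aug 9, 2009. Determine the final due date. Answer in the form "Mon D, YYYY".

The sixth month after Aug 9, 2009 is February 2010, whose last day is Feb 28, 2010.
Feb 28, 2010 is a Sunday; the next business day is Mar 1, 2010 (Monday).
The final due date is Mar 1, 2010.

Mar 1, 2010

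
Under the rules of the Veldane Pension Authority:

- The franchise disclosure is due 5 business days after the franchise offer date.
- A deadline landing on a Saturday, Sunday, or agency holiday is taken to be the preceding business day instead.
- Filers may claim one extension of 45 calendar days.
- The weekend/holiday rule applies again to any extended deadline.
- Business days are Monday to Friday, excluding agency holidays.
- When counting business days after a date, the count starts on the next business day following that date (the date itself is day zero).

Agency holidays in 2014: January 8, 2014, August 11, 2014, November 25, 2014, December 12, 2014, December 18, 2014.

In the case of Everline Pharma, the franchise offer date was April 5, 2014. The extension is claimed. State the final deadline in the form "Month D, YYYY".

May 26, 2014

Starting the day after April 5, 2014 and counting 5 business days lands on April 11, 2014.
April 11, 2014 is a Friday and not a listed holiday, so it stands.
Add the 45 calendar-day extension to April 11, 2014: May 26, 2014.
May 26, 2014 (Monday) is already a business day.
So the filing is due May 26, 2014.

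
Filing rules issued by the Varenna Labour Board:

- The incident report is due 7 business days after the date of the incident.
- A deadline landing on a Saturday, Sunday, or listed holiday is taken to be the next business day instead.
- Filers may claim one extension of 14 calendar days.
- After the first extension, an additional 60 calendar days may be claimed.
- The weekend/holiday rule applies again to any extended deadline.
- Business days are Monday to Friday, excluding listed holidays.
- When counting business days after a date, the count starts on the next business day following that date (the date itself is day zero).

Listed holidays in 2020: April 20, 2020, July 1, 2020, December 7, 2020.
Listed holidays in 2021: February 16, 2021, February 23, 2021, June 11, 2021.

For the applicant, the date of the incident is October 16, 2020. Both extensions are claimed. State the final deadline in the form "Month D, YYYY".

January 11, 2021

Starting the day after October 16, 2020 and counting 7 business days lands on October 27, 2020.
Since October 27, 2020 is a Tuesday and not a holiday, the date is unchanged.
The 14-calendar-day extension moves the deadline from October 27, 2020 to November 10, 2020.
November 10, 2020 is a Tuesday and not a listed holiday, so it stands.
With the 60-day extension, November 10, 2020 becomes January 9, 2021.
January 9, 2021 is a Saturday, so it moves to the next business day, January 11, 2021 (Monday).
Deadline: January 11, 2021.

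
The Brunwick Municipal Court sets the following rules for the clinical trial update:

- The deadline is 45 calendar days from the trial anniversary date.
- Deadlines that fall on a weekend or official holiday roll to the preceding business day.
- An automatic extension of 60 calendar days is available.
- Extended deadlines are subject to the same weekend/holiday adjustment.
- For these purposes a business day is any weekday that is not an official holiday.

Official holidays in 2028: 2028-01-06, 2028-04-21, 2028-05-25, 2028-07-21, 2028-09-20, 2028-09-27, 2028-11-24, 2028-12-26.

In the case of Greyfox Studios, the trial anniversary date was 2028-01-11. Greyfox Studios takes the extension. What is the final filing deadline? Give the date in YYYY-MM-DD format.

45 calendar days after 2028-01-11 is 2028-02-25.
2028-02-25 falls on a Friday, which is a business day, so no adjustment is needed.
With the 60-day extension, 2028-02-25 becomes 2028-04-25.
2028-04-25 (Tuesday) is already a business day.
Deadline: 2028-04-25.

2028-04-25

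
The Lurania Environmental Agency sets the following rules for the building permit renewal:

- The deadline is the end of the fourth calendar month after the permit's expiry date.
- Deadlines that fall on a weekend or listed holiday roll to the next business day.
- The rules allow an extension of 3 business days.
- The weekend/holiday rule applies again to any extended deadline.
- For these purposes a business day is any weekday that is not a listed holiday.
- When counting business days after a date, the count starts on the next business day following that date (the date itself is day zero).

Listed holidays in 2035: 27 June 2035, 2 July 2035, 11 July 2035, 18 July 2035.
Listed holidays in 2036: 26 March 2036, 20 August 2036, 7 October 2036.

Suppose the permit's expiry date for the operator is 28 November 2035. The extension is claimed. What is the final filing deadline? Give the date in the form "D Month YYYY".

3 April 2036

4 months after 28 November 2035 falls in March 2036; the last day of that month is 31 March 2036.
Since 31 March 2036 is a Monday and not a holiday, the date is unchanged.
Applying the 3-business-day extension: 3 business days after 31 March 2036 is 3 April 2036.
3 April 2036 falls on a Thursday, which is a business day, so no adjustment is needed.
Deadline: 3 April 2036.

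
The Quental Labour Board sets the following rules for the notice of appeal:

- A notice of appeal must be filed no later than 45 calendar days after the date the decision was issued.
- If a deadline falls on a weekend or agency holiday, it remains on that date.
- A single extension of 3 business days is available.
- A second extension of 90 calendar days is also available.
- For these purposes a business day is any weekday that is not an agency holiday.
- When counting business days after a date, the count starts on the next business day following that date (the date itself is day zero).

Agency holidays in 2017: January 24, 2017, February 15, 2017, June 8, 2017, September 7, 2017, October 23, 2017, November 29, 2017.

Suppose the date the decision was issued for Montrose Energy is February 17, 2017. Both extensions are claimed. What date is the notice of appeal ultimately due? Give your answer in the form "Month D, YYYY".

Trigger date February 17, 2017 + 45 calendar days = April 3, 2017.
April 3, 2017 is a Monday; no weekend or holiday adjustment applies.
Counting 3 further business days from April 3, 2017 reaches April 6, 2017.
No adjustment is made for weekends or holidays, so April 6, 2017 stands.
With the 90-day extension, April 6, 2017 becomes July 5, 2017.
July 5, 2017 falls on a Wednesday. The rules make no weekend/holiday allowance, so it remains July 5, 2017.
Final deadline: July 5, 2017.

July 5, 2017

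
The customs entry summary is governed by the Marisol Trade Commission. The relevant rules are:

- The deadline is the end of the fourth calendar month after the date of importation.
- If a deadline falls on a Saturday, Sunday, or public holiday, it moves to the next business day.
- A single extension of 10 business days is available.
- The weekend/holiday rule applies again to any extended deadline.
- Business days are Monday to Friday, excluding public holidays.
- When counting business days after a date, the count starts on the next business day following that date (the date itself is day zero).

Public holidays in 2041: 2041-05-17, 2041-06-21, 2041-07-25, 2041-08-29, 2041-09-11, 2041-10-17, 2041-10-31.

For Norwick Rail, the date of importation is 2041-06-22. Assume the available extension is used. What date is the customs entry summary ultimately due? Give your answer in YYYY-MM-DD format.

4 months after 2041-06-22 falls in October 2041; the last day of that month is 2041-10-31.
2041-10-31 is a listed holiday, so it moves to the next business day, 2041-11-01 (Friday).
Counting 10 further business days from 2041-11-01 reaches 2041-11-15.
Since 2041-11-15 is a Friday and not a holiday, the date is unchanged.
Final deadline: 2041-11-15.

2041-11-15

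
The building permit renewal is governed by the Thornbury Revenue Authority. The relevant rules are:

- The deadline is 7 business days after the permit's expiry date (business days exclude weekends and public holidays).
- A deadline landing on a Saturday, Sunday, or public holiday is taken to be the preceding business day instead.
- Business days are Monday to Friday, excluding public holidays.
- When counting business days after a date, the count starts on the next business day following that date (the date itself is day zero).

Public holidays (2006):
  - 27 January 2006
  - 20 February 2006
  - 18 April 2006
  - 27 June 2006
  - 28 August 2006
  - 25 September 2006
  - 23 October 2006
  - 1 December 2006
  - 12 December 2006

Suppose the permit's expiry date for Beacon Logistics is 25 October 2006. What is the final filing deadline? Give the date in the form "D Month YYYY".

3 November 2006

Counting 7 business days after 25 October 2006 (skipping weekends and listed holidays) reaches 3 November 2006.
3 November 2006 is a Friday and not a listed holiday, so it stands.
Final deadline: 3 November 2006.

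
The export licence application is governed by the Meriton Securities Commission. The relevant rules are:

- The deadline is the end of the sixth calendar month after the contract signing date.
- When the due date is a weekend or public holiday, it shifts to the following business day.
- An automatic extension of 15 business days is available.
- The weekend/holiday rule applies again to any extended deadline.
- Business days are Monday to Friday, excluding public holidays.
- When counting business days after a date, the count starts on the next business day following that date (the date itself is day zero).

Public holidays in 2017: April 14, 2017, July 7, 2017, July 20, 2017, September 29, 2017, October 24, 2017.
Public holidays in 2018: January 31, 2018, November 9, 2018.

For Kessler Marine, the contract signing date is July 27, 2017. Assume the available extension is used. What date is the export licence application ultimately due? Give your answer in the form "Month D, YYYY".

February 22, 2018

The sixth month after July 27, 2017 is January 2018, whose last day is January 31, 2018.
Because January 31, 2018 is a listed holiday, the deadline becomes February 1, 2018 (Thursday).
The 15-business-day extension runs from February 1, 2018 to February 22, 2018.
February 22, 2018 falls on a Thursday, which is a business day, so no adjustment is needed.
Deadline: February 22, 2018.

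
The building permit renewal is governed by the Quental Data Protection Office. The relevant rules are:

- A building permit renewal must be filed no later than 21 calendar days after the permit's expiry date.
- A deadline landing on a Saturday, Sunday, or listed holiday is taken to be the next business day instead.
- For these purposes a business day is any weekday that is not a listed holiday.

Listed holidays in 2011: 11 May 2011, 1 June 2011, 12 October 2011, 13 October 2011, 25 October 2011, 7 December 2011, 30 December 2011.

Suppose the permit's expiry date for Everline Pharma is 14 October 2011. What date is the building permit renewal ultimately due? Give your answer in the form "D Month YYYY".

4 November 2011

Trigger date 14 October 2011 + 21 calendar days = 4 November 2011.
4 November 2011 falls on a Friday, which is a business day, so no adjustment is needed.
Final deadline: 4 November 2011.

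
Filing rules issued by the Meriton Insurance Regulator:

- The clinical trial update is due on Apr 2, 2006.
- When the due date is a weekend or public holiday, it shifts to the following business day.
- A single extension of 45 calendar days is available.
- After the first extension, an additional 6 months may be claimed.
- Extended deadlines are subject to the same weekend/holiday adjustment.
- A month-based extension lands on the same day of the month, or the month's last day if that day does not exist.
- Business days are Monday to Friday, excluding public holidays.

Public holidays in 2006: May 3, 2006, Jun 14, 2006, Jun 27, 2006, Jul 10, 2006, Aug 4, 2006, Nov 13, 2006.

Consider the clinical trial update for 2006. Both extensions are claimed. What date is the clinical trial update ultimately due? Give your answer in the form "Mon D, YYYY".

Nov 20, 2006

The stated deadline is Apr 2, 2006.
Apr 2, 2006 is a Sunday; the next business day is Apr 3, 2006 (Monday).
The 45-calendar-day extension moves the deadline from Apr 3, 2006 to May 18, 2006.
May 18, 2006 falls on a Thursday, which is a business day, so no adjustment is needed.
Applying the 6 months extension: 6 months after May 18, 2006 is Nov 18, 2006.
Nov 18, 2006 falls on a Saturday. Rolling to the next business day gives Nov 20, 2006, a Monday.
The final due date is Nov 20, 2006.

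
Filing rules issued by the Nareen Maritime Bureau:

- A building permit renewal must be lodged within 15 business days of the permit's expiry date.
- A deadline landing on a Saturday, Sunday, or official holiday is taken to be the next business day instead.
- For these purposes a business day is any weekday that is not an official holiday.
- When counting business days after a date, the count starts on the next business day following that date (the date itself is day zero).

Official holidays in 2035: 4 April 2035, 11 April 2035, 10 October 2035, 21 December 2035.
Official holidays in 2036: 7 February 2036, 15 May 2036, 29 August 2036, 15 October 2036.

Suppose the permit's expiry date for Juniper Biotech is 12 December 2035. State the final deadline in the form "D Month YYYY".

Starting the day after 12 December 2035 and counting 15 business days lands on 3 January 2036.
3 January 2036 is a Thursday and not a listed holiday, so it stands.
Deadline: 3 January 2036.

3 January 2036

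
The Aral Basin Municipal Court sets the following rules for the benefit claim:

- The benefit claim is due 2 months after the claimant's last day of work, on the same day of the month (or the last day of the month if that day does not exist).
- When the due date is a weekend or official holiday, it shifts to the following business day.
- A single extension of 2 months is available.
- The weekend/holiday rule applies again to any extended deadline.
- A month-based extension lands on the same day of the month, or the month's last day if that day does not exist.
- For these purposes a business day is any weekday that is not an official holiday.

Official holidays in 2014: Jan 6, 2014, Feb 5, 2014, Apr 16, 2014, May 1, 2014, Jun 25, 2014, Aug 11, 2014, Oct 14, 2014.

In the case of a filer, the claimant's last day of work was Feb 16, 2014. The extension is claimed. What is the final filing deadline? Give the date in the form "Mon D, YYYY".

Jun 17, 2014

2 months after Feb 16, 2014, on the same day of the month, is Apr 16, 2014.
Apr 16, 2014 falls on a listed holiday. Rolling to the next business day gives Apr 17, 2014, a Thursday.
Applying the 2 months extension: 2 months after Apr 17, 2014 is Jun 17, 2014.
Since Jun 17, 2014 is a Tuesday and not a holiday, the date is unchanged.
The final due date is Jun 17, 2014.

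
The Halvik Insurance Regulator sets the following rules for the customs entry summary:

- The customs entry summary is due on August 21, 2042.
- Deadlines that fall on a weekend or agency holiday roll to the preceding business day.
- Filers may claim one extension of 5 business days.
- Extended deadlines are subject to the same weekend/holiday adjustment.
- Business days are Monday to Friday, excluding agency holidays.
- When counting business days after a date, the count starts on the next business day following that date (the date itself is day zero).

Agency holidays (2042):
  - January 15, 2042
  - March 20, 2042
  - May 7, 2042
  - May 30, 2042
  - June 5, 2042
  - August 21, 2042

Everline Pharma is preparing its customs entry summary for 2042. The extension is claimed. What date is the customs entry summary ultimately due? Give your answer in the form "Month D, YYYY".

August 28, 2042

The statutory due date is August 21, 2042.
August 21, 2042 falls on a listed holiday. Rolling to the preceding business day gives August 20, 2042, a Wednesday.
The 5-business-day extension runs from August 20, 2042 to August 28, 2042.
August 28, 2042 (Thursday) is already a business day.
Deadline: August 28, 2042.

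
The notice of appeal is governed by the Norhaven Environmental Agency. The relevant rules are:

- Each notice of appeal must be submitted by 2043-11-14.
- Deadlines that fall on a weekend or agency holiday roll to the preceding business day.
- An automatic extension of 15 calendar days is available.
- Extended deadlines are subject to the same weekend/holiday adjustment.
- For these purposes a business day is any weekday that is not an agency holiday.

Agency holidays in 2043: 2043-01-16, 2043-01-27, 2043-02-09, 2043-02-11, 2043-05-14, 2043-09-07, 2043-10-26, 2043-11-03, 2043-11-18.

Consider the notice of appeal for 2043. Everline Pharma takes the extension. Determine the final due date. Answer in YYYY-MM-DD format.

Start from the fixed due date, 2043-11-14.
Because 2043-11-14 is a Saturday, the deadline becomes 2043-11-13 (Friday).
With the 15-day extension, 2043-11-13 becomes 2043-11-28.
2043-11-28 is a Saturday, so it moves to the preceding business day, 2043-11-27 (Friday).
The final due date is 2043-11-27.

2043-11-27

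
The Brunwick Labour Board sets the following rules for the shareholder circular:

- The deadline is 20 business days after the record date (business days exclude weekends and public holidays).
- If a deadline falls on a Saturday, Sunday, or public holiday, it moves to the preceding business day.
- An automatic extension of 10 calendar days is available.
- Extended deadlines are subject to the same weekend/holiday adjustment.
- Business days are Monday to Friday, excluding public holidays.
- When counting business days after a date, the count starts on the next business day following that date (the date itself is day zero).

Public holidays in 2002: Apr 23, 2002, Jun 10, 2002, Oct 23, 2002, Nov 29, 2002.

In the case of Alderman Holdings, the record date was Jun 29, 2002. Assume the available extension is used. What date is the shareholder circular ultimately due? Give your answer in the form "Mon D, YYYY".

20 business days after Jun 29, 2002, excluding weekends and holidays, is Jul 26, 2002.
Jul 26, 2002 falls on a Friday, which is a business day, so no adjustment is needed.
With the 10-day extension, Jul 26, 2002 becomes Aug 5, 2002.
Aug 5, 2002 (Monday) is already a business day.
So the filing is due Aug 5, 2002.

Aug 5, 2002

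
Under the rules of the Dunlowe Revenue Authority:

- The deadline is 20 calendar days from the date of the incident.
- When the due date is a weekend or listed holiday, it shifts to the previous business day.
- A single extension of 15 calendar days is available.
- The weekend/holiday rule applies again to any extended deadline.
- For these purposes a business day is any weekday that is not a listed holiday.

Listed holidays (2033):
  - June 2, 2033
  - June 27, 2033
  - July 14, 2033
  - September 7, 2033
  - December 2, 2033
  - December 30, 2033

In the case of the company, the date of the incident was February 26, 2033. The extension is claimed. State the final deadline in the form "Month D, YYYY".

Adding 20 calendar days to February 26, 2033 gives March 18, 2033.
March 18, 2033 falls on a Friday, which is a business day, so no adjustment is needed.
Applying the 15-calendar-day extension: March 18, 2033 + 15 days = April 2, 2033.
Because April 2, 2033 is a Saturday, the deadline becomes April 1, 2033 (Friday).
Final deadline: April 1, 2033.

April 1, 2033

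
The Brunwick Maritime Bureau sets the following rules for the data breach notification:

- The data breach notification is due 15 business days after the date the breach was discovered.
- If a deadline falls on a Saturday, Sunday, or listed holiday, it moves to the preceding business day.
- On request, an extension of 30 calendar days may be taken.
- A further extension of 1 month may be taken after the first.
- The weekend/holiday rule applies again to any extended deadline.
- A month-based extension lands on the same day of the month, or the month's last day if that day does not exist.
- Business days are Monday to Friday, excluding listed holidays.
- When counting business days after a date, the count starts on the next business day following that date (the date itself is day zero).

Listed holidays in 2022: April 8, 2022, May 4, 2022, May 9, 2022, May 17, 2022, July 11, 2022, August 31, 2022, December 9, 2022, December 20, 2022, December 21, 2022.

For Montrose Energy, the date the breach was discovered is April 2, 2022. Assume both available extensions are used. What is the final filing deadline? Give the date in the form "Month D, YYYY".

Starting the day after April 2, 2022 and counting 15 business days lands on April 25, 2022.
April 25, 2022 falls on a Monday, which is a business day, so no adjustment is needed.
Add the 30 calendar-day extension to April 25, 2022: May 25, 2022.
May 25, 2022 (Wednesday) is already a business day.
The 1 month extension carries May 25, 2022 to June 25, 2022.
Because June 25, 2022 is a Saturday, the deadline becomes June 24, 2022 (Friday).
Deadline: June 24, 2022.

June 24, 2022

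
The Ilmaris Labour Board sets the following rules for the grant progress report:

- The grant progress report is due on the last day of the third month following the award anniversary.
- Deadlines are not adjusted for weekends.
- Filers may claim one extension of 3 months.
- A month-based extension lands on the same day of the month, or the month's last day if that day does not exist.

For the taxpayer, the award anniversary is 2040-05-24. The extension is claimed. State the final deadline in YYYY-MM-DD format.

3 months after 2040-05-24 is August 2040; that month ends on 2040-08-31.
No adjustment is made for weekends or holidays, so 2040-08-31 stands.
The 3 months extension carries 2040-08-31 to 2040-11-30 (day 31 does not exist in November, so the month's last day is used).
No adjustment is made for weekends or holidays, so 2040-11-30 stands.
So the filing is due 2040-11-30.

2040-11-30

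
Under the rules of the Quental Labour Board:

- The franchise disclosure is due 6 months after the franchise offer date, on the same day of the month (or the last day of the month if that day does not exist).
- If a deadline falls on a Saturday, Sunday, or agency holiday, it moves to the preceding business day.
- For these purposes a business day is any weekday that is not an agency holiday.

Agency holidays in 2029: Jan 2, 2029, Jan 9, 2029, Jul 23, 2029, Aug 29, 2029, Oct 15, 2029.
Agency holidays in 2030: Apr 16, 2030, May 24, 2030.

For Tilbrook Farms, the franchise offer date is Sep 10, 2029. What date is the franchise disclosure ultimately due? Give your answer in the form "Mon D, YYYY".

6 months from Sep 10, 2029 is Mar 10, 2030.
Because Mar 10, 2030 is a Sunday, the deadline becomes Mar 8, 2030 (Friday).
Final deadline: Mar 8, 2030.

Mar 8, 2030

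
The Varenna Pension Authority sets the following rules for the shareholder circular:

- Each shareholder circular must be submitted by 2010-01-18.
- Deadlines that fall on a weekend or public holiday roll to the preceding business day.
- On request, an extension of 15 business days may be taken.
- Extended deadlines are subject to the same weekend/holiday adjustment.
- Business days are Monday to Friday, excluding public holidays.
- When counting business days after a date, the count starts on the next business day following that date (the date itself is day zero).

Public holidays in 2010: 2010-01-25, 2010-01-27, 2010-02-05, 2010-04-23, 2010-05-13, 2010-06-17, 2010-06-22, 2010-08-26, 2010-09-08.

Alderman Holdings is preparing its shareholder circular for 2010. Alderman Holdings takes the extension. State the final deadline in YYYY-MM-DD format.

2010-02-11

Start from the fixed due date, 2010-01-18.
2010-01-18 is a Monday and not a listed holiday, so it stands.
Counting 15 further business days from 2010-01-18 reaches 2010-02-11.
2010-02-11 is a Thursday and not a listed holiday, so it stands.
Deadline: 2010-02-11.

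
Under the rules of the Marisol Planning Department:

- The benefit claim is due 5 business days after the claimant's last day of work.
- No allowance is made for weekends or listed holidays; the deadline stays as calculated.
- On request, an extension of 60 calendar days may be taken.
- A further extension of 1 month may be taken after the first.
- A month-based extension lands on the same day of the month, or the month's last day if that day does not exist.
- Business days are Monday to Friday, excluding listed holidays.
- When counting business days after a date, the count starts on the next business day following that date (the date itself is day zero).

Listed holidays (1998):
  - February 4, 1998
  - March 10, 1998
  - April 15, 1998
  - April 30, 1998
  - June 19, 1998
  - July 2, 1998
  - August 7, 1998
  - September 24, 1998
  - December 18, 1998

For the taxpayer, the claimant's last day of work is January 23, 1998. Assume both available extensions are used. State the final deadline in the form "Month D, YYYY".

5 business days after January 23, 1998, excluding weekends and holidays, is January 30, 1998.
January 30, 1998 falls on a Friday. The rules make no weekend/holiday allowance, so it remains January 30, 1998.
The 60-calendar-day extension moves the deadline from January 30, 1998 to March 31, 1998.
March 31, 1998 falls on a Tuesday. The rules make no weekend/holiday allowance, so it remains March 31, 1998.
The 1 month extension carries March 31, 1998 to April 30, 1998 (day 31 does not exist in April, so the month's last day is used).
No adjustment is made for weekends or holidays, so April 30, 1998 stands.
Final deadline: April 30, 1998.

April 30, 1998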